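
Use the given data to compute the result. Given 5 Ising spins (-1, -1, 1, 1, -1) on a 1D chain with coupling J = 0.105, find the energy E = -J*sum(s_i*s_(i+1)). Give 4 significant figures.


Step 1: Nearest-neighbor products: 1, -1, 1, -1
Step 2: Sum of products = 0
Step 3: E = -0.105 * 0 = 0

0


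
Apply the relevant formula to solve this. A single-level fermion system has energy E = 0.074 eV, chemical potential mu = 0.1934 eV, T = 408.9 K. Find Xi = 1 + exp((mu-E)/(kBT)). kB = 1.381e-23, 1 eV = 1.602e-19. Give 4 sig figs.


Step 1: (mu - E) = 0.1934 - 0.074 = 0.1194 eV
Step 2: x = (mu-E)*eV/(kB*T) = 0.1194*1.602e-19/(1.381e-23*408.9) = 3.387
Step 3: exp(x) = 29.59
Step 4: Xi = 1 + 29.59 = 30.59

30.59


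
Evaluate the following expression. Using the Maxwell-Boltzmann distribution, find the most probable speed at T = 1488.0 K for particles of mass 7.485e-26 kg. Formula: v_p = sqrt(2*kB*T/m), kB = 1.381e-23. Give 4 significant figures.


Step 1: Numerator = 2*kB*T = 2*1.381e-23*1488.0 = 4.11e-20
Step 2: Ratio = 4.11e-20 / 7.485e-26 = 5.491e+05
Step 3: v_p = sqrt(5.491e+05) = 741 m/s

741


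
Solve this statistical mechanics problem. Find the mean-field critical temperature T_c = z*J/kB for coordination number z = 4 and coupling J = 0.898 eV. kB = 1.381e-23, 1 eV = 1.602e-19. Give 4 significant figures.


Step 1: z*J = 4*0.898 = 3.592 eV
Step 2: Convert to Joules: 3.592*1.602e-19 = 5.754e-19 J
Step 3: T_c = 5.754e-19 / 1.381e-23 = 4.167e+04 K

4.167e+04


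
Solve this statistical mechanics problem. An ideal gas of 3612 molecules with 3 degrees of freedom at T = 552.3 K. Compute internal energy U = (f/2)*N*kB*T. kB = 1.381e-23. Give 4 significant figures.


Step 1: f/2 = 3/2 = 1.5
Step 2: N*kB*T = 3612*1.381e-23*552.3 = 2.755e-17
Step 3: U = 1.5 * 2.755e-17 = 4.132e-17 J

4.132e-17


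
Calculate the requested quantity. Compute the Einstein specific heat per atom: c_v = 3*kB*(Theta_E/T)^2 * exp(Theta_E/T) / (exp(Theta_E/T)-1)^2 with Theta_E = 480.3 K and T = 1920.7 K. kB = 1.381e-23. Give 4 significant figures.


Step 1: x = Theta_E/T = 480.3/1920.7 = 0.2501
Step 2: x^2 = 0.06253
Step 3: exp(x) = 1.284
Step 4: c_v = 3*1.381e-23*0.06253*1.284/(1.284-1)^2 = 4.121e-23

4.121e-23


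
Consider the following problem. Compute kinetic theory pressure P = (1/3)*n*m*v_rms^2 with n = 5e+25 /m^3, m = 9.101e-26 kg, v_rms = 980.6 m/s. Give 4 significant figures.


Step 1: v_rms^2 = 980.6^2 = 9.616e+05
Step 2: n*m = 5e+25*9.101e-26 = 4.551
Step 3: P = (1/3)*4.551*9.616e+05 = 1.459e+06 Pa

1.459e+06


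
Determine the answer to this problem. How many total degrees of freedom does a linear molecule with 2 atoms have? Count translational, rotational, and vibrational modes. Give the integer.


Step 1: Translational DOF = 3
Step 2: Rotational DOF (linear) = 2
Step 3: Vibrational DOF = 3*2 - 5 = 1
Step 4: Total = 3 + 2 + 1 = 6

6


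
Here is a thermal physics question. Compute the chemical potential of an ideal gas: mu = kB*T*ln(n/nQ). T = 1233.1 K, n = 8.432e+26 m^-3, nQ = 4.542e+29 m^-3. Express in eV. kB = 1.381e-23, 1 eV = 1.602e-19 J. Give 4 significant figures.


Step 1: n/nQ = 8.432e+26/4.542e+29 = 0.001856
Step 2: ln(n/nQ) = -6.289
Step 3: mu = kB*T*ln(n/nQ) = 1.703e-20*-6.289 = -1.071e-19 J
Step 4: Convert to eV: -1.071e-19/1.602e-19 = -0.6685 eV

-0.6685


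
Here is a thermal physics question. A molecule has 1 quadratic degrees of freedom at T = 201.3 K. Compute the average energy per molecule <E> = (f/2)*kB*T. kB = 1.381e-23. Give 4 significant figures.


Step 1: f/2 = 1/2 = 0.5
Step 2: kB*T = 1.381e-23 * 201.3 = 2.78e-21
Step 3: <E> = 0.5 * 2.78e-21 = 1.39e-21 J

1.39e-21


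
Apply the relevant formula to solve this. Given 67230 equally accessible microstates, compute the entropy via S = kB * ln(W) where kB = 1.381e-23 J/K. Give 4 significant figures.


Step 1: ln(W) = ln(67230) = 11.12
Step 2: S = kB * ln(W) = 1.381e-23 * 11.12
Step 3: S = 1.535e-22 J/K

1.535e-22


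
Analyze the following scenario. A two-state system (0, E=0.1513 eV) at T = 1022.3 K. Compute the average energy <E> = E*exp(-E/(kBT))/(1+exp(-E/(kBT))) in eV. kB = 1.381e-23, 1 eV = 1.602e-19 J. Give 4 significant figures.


Step 1: beta*E = 0.1513*1.602e-19/(1.381e-23*1022.3) = 1.717
Step 2: exp(-beta*E) = 0.1796
Step 3: <E> = 0.1513*0.1796/(1+0.1796) = 0.02304 eV

0.02304


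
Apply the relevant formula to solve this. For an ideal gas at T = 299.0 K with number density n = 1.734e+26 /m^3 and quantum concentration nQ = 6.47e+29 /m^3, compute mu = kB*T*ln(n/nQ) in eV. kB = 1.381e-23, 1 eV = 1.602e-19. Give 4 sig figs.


Step 1: n/nQ = 1.734e+26/6.47e+29 = 0.000268
Step 2: ln(n/nQ) = -8.225
Step 3: mu = kB*T*ln(n/nQ) = 4.129e-21*-8.225 = -3.396e-20 J
Step 4: Convert to eV: -3.396e-20/1.602e-19 = -0.212 eV

-0.212


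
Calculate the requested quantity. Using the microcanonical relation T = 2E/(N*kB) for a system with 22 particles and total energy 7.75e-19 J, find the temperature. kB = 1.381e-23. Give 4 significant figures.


Step 1: Numerator = 2*E = 2*7.75e-19 = 1.55e-18 J
Step 2: Denominator = N*kB = 22*1.381e-23 = 3.038e-22
Step 3: T = 1.55e-18 / 3.038e-22 = 5102 K

5102


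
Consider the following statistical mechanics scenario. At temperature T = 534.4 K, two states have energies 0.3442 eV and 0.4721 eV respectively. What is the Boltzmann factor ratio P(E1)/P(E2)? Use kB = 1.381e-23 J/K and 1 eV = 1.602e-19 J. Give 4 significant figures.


Step 1: Compute energy difference dE = E1 - E2 = 0.3442 - 0.4721 = -0.1279 eV
Step 2: Convert to Joules: dE_J = -0.1279 * 1.602e-19 = -2.049e-20 J
Step 3: Compute exponent = -dE_J / (kB * T) = -(-2.049e-20) / (1.381e-23 * 534.4) = 2.776
Step 4: P(E1)/P(E2) = exp(2.776) = 16.06

16.06


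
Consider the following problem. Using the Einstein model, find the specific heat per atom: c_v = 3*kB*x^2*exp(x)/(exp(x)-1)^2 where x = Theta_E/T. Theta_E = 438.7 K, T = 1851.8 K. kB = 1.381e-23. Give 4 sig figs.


Step 1: x = Theta_E/T = 438.7/1851.8 = 0.2369
Step 2: x^2 = 0.05612
Step 3: exp(x) = 1.267
Step 4: c_v = 3*1.381e-23*0.05612*1.267/(1.267-1)^2 = 4.124e-23

4.124e-23


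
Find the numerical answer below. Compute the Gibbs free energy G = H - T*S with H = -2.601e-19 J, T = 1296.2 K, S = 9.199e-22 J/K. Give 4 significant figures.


Step 1: T*S = 1296.2 * 9.199e-22 = 1.192e-18 J
Step 2: G = H - T*S = -2.601e-19 - 1.192e-18
Step 3: G = -1.452e-18 J

-1.452e-18


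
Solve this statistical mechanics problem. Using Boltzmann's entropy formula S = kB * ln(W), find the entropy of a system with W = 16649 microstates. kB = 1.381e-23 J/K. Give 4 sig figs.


Step 1: ln(W) = ln(16649) = 9.72
Step 2: S = kB * ln(W) = 1.381e-23 * 9.72
Step 3: S = 1.342e-22 J/K

1.342e-22


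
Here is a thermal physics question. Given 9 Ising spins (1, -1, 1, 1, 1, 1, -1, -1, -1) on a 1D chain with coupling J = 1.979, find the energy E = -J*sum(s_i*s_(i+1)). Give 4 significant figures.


Step 1: Nearest-neighbor products: -1, -1, 1, 1, 1, -1, 1, 1
Step 2: Sum of products = 2
Step 3: E = -1.979 * 2 = -3.958

-3.958


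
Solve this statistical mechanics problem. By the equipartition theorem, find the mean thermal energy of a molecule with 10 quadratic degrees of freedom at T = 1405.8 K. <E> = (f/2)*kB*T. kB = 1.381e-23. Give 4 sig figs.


Step 1: f/2 = 10/2 = 5
Step 2: kB*T = 1.381e-23 * 1405.8 = 1.941e-20
Step 3: <E> = 5 * 1.941e-20 = 9.707e-20 J

9.707e-20


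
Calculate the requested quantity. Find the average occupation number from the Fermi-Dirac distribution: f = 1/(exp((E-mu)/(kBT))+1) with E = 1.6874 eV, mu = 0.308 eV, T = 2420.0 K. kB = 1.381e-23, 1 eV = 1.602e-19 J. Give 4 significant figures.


Step 1: (E - mu) = 1.6874 - 0.308 = 1.379 eV
Step 2: Convert: (E-mu)*eV = 2.21e-19 J
Step 3: x = (E-mu)*eV/(kB*T) = 6.612
Step 4: f = 1/(exp(6.612)+1) = 0.001342

0.001342


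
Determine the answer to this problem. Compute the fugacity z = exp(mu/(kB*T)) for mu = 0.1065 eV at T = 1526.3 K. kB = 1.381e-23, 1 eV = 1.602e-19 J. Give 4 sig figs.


Step 1: Convert mu to Joules: 0.1065*1.602e-19 = 1.706e-20 J
Step 2: kB*T = 1.381e-23*1526.3 = 2.108e-20 J
Step 3: mu/(kB*T) = 0.8094
Step 4: z = exp(0.8094) = 2.247

2.247


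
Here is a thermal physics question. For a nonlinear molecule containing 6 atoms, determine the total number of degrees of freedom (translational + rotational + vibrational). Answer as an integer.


Step 1: Translational DOF = 3
Step 2: Rotational DOF (nonlinear) = 3
Step 3: Vibrational DOF = 3*6 - 6 = 12
Step 4: Total = 3 + 3 + 12 = 18

18


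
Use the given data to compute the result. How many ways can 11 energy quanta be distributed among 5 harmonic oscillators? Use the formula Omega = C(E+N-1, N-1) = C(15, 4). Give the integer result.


Step 1: Use binomial coefficient C(15, 4)
Step 2: Numerator = 15! / 11!
Step 3: Denominator = 4!
Step 4: Omega = 1365

1365


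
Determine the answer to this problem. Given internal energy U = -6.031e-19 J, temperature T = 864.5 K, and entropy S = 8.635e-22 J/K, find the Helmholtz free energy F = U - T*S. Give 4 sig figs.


Step 1: T*S = 864.5 * 8.635e-22 = 7.465e-19 J
Step 2: F = U - T*S = -6.031e-19 - 7.465e-19
Step 3: F = -1.35e-18 J

-1.35e-18


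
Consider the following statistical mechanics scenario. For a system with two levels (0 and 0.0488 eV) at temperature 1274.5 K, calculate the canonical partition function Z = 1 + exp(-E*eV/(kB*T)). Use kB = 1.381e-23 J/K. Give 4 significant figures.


Step 1: Compute beta*E = E*eV/(kB*T) = 0.0488*1.602e-19/(1.381e-23*1274.5) = 0.4442
Step 2: exp(-beta*E) = exp(-0.4442) = 0.6414
Step 3: Z = 1 + 0.6414 = 1.641

1.641


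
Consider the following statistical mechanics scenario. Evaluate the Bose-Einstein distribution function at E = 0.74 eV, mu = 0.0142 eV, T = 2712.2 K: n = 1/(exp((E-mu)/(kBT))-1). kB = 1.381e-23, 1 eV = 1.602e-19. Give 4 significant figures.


Step 1: (E - mu) = 0.7258 eV
Step 2: x = (E-mu)*eV/(kB*T) = 0.7258*1.602e-19/(1.381e-23*2712.2) = 3.104
Step 3: exp(x) = 22.29
Step 4: n = 1/(exp(x)-1) = 0.04696

0.04696


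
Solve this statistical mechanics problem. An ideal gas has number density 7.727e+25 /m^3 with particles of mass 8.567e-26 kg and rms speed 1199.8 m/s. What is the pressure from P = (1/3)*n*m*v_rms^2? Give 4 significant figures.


Step 1: v_rms^2 = 1199.8^2 = 1.44e+06
Step 2: n*m = 7.727e+25*8.567e-26 = 6.62
Step 3: P = (1/3)*6.62*1.44e+06 = 3.176e+06 Pa

3.176e+06


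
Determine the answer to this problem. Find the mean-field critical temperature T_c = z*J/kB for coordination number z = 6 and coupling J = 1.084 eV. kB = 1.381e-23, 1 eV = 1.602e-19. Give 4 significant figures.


Step 1: z*J = 6*1.084 = 6.504 eV
Step 2: Convert to Joules: 6.504*1.602e-19 = 1.042e-18 J
Step 3: T_c = 1.042e-18 / 1.381e-23 = 7.545e+04 K

7.545e+04


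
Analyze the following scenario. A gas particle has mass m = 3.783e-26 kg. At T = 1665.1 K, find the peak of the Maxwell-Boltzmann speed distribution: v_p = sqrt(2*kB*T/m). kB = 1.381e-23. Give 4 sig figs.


Step 1: Numerator = 2*kB*T = 2*1.381e-23*1665.1 = 4.599e-20
Step 2: Ratio = 4.599e-20 / 3.783e-26 = 1.216e+06
Step 3: v_p = sqrt(1.216e+06) = 1103 m/s

1103


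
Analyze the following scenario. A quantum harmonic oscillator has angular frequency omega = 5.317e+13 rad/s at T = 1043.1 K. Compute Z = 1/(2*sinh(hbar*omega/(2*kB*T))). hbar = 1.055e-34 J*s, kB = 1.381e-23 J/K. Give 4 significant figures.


Step 1: Compute x = hbar*omega/(kB*T) = 1.055e-34*5.317e+13/(1.381e-23*1043.1) = 0.3894
Step 2: x/2 = 0.1947
Step 3: sinh(x/2) = 0.1959
Step 4: Z = 1/(2*0.1959) = 2.552

2.552


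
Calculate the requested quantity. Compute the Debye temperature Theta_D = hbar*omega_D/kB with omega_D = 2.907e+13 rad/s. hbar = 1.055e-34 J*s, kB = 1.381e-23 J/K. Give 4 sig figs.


Step 1: hbar*omega_D = 1.055e-34 * 2.907e+13 = 3.067e-21 J
Step 2: Theta_D = 3.067e-21 / 1.381e-23
Step 3: Theta_D = 222.1 K

222.1


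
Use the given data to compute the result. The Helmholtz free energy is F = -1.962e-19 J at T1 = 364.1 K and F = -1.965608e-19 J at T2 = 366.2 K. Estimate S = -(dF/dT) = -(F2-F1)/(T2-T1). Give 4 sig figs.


Step 1: dF = F2 - F1 = -1.965608e-19 - (-1.962e-19) = -3.608e-22 J
Step 2: dT = T2 - T1 = 366.2 - 364.1 = 2.1 K
Step 3: S = -dF/dT = -(-3.608e-22)/2.1 = 1.718e-22 J/K

1.718e-22


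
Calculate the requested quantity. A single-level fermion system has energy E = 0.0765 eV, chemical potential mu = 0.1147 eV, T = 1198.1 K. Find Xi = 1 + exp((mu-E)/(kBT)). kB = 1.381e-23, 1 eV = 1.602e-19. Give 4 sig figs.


Step 1: (mu - E) = 0.1147 - 0.0765 = 0.0382 eV
Step 2: x = (mu-E)*eV/(kB*T) = 0.0382*1.602e-19/(1.381e-23*1198.1) = 0.3699
Step 3: exp(x) = 1.448
Step 4: Xi = 1 + 1.448 = 2.448

2.448


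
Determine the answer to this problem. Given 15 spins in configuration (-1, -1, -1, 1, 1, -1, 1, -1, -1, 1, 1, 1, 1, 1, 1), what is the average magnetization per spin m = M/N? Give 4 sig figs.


Step 1: Count up spins (+1): 9, down spins (-1): 6
Step 2: Total magnetization M = 9 - 6 = 3
Step 3: m = M/N = 3/15 = 0.2

0.2


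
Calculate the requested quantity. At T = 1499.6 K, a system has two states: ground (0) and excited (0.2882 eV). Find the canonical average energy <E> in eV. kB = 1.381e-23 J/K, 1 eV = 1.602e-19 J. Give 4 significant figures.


Step 1: beta*E = 0.2882*1.602e-19/(1.381e-23*1499.6) = 2.229
Step 2: exp(-beta*E) = 0.1076
Step 3: <E> = 0.2882*0.1076/(1+0.1076) = 0.028 eV

0.028


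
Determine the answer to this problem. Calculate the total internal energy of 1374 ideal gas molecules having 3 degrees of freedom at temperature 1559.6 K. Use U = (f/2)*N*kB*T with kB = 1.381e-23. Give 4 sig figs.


Step 1: f/2 = 3/2 = 1.5
Step 2: N*kB*T = 1374*1.381e-23*1559.6 = 2.959e-17
Step 3: U = 1.5 * 2.959e-17 = 4.439e-17 J

4.439e-17


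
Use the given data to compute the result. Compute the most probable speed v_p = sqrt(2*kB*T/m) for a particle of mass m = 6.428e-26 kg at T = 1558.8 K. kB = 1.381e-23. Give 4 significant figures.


Step 1: Numerator = 2*kB*T = 2*1.381e-23*1558.8 = 4.305e-20
Step 2: Ratio = 4.305e-20 / 6.428e-26 = 6.698e+05
Step 3: v_p = sqrt(6.698e+05) = 818.4 m/s

818.4


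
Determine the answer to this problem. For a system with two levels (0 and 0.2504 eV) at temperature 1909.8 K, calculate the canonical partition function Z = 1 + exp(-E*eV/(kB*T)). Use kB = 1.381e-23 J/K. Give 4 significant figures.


Step 1: Compute beta*E = E*eV/(kB*T) = 0.2504*1.602e-19/(1.381e-23*1909.8) = 1.521
Step 2: exp(-beta*E) = exp(-1.521) = 0.2185
Step 3: Z = 1 + 0.2185 = 1.219

1.219


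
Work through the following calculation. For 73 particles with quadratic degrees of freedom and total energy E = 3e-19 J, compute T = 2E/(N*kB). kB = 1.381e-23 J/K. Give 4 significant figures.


Step 1: Numerator = 2*E = 2*3e-19 = 6e-19 J
Step 2: Denominator = N*kB = 73*1.381e-23 = 1.008e-21
Step 3: T = 6e-19 / 1.008e-21 = 595.2 K

595.2


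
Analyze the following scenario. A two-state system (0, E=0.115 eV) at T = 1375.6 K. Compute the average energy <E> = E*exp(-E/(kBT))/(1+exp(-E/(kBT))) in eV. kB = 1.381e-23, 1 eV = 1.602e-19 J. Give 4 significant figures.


Step 1: beta*E = 0.115*1.602e-19/(1.381e-23*1375.6) = 0.9698
Step 2: exp(-beta*E) = 0.3792
Step 3: <E> = 0.115*0.3792/(1+0.3792) = 0.03162 eV

0.03162


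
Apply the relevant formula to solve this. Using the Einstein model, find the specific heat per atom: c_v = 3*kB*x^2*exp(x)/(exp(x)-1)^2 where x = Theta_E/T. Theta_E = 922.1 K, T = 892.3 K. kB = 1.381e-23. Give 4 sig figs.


Step 1: x = Theta_E/T = 922.1/892.3 = 1.033
Step 2: x^2 = 1.068
Step 3: exp(x) = 2.811
Step 4: c_v = 3*1.381e-23*1.068*2.811/(2.811-1)^2 = 3.793e-23

3.793e-23


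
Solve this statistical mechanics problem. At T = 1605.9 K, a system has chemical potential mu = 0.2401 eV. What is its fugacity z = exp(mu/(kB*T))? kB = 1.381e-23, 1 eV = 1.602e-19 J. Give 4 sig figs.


Step 1: Convert mu to Joules: 0.2401*1.602e-19 = 3.846e-20 J
Step 2: kB*T = 1.381e-23*1605.9 = 2.218e-20 J
Step 3: mu/(kB*T) = 1.734
Step 4: z = exp(1.734) = 5.665

5.665


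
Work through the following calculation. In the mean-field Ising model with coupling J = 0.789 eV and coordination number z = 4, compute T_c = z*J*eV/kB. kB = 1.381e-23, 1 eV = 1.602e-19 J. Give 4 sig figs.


Step 1: z*J = 4*0.789 = 3.156 eV
Step 2: Convert to Joules: 3.156*1.602e-19 = 5.056e-19 J
Step 3: T_c = 5.056e-19 / 1.381e-23 = 3.661e+04 K

3.661e+04


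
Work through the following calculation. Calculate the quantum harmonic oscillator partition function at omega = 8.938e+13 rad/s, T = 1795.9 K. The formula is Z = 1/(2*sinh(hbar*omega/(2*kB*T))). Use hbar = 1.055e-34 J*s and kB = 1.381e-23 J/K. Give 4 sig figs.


Step 1: Compute x = hbar*omega/(kB*T) = 1.055e-34*8.938e+13/(1.381e-23*1795.9) = 0.3802
Step 2: x/2 = 0.1901
Step 3: sinh(x/2) = 0.1912
Step 4: Z = 1/(2*0.1912) = 2.614

2.614


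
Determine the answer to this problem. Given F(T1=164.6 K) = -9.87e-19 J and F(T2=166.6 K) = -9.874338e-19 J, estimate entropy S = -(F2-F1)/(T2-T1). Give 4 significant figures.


Step 1: dF = F2 - F1 = -9.874338e-19 - (-9.87e-19) = -4.338e-22 J
Step 2: dT = T2 - T1 = 166.6 - 164.6 = 2 K
Step 3: S = -dF/dT = -(-4.338e-22)/2 = 2.169e-22 J/K

2.169e-22


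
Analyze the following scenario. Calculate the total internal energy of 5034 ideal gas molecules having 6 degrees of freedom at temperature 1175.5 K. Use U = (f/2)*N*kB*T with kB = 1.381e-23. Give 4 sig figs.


Step 1: f/2 = 6/2 = 3.0
Step 2: N*kB*T = 5034*1.381e-23*1175.5 = 8.172e-17
Step 3: U = 3.0 * 8.172e-17 = 2.452e-16 J

2.452e-16


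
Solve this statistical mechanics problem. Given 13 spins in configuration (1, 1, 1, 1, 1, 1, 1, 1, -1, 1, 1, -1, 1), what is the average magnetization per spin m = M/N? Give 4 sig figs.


Step 1: Count up spins (+1): 11, down spins (-1): 2
Step 2: Total magnetization M = 11 - 2 = 9
Step 3: m = M/N = 9/13 = 0.6923

0.6923


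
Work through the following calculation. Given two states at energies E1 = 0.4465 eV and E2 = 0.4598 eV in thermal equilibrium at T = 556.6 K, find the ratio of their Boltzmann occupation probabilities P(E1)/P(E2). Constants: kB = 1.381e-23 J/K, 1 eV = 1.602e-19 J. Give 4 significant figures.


Step 1: Compute energy difference dE = E1 - E2 = 0.4465 - 0.4598 = -0.0133 eV
Step 2: Convert to Joules: dE_J = -0.0133 * 1.602e-19 = -2.131e-21 J
Step 3: Compute exponent = -dE_J / (kB * T) = -(-2.131e-21) / (1.381e-23 * 556.6) = 0.2772
Step 4: P(E1)/P(E2) = exp(0.2772) = 1.319

1.319


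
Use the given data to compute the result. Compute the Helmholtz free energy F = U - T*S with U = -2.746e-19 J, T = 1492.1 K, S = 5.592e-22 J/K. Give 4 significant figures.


Step 1: T*S = 1492.1 * 5.592e-22 = 8.344e-19 J
Step 2: F = U - T*S = -2.746e-19 - 8.344e-19
Step 3: F = -1.109e-18 J

-1.109e-18


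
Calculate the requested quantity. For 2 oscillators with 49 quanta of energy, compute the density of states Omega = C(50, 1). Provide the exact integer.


Step 1: Use binomial coefficient C(50, 1)
Step 2: Numerator = 50! / 49!
Step 3: Denominator = 1!
Step 4: Omega = 50

50


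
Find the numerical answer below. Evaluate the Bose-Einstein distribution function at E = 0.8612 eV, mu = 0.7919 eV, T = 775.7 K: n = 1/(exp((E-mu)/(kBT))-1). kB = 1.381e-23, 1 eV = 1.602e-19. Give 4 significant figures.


Step 1: (E - mu) = 0.0693 eV
Step 2: x = (E-mu)*eV/(kB*T) = 0.0693*1.602e-19/(1.381e-23*775.7) = 1.036
Step 3: exp(x) = 2.819
Step 4: n = 1/(exp(x)-1) = 0.5498

0.5498


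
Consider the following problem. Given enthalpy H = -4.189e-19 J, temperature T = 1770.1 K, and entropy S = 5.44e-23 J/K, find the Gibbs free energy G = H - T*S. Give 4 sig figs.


Step 1: T*S = 1770.1 * 5.44e-23 = 9.629e-20 J
Step 2: G = H - T*S = -4.189e-19 - 9.629e-20
Step 3: G = -5.152e-19 J

-5.152e-19


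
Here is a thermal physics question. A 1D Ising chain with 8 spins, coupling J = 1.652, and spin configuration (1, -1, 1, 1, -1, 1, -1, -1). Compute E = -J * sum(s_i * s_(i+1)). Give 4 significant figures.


Step 1: Nearest-neighbor products: -1, -1, 1, -1, -1, -1, 1
Step 2: Sum of products = -3
Step 3: E = -1.652 * -3 = 4.956

4.956


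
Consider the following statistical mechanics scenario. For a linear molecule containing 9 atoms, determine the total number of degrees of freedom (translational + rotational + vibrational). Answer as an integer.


Step 1: Translational DOF = 3
Step 2: Rotational DOF (linear) = 2
Step 3: Vibrational DOF = 3*9 - 5 = 22
Step 4: Total = 3 + 2 + 22 = 27

27


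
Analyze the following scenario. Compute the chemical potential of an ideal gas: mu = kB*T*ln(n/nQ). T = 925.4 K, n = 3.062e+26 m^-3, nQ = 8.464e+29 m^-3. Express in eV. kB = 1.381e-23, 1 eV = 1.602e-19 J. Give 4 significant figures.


Step 1: n/nQ = 3.062e+26/8.464e+29 = 0.0003618
Step 2: ln(n/nQ) = -7.925
Step 3: mu = kB*T*ln(n/nQ) = 1.278e-20*-7.925 = -1.013e-19 J
Step 4: Convert to eV: -1.013e-19/1.602e-19 = -0.6322 eV

-0.6322


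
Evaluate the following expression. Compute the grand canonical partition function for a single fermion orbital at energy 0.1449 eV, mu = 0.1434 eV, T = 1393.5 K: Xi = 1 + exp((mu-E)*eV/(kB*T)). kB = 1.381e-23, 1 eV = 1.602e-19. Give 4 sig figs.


Step 1: (mu - E) = 0.1434 - 0.1449 = -0.0015 eV
Step 2: x = (mu-E)*eV/(kB*T) = -0.0015*1.602e-19/(1.381e-23*1393.5) = -0.01249
Step 3: exp(x) = 0.9876
Step 4: Xi = 1 + 0.9876 = 1.988

1.988


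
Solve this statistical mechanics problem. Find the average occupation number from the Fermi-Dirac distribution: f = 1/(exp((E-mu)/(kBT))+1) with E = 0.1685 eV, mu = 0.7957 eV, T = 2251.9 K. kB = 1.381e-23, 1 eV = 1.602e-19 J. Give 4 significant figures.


Step 1: (E - mu) = 0.1685 - 0.7957 = -0.6272 eV
Step 2: Convert: (E-mu)*eV = -1.005e-19 J
Step 3: x = (E-mu)*eV/(kB*T) = -3.231
Step 4: f = 1/(exp(-3.231)+1) = 0.962

0.962


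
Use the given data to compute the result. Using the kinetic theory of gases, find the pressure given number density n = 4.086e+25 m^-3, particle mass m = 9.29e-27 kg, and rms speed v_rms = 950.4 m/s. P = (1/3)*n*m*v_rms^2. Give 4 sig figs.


Step 1: v_rms^2 = 950.4^2 = 9.033e+05
Step 2: n*m = 4.086e+25*9.29e-27 = 0.3796
Step 3: P = (1/3)*0.3796*9.033e+05 = 1.143e+05 Pa

1.143e+05


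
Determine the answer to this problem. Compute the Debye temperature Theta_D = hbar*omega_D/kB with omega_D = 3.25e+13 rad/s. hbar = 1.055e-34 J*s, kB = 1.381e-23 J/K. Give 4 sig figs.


Step 1: hbar*omega_D = 1.055e-34 * 3.25e+13 = 3.429e-21 J
Step 2: Theta_D = 3.429e-21 / 1.381e-23
Step 3: Theta_D = 248.3 K

248.3


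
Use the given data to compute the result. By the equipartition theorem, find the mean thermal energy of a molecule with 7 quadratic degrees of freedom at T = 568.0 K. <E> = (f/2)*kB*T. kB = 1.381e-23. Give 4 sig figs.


Step 1: f/2 = 7/2 = 3.5
Step 2: kB*T = 1.381e-23 * 568.0 = 7.844e-21
Step 3: <E> = 3.5 * 7.844e-21 = 2.745e-20 J

2.745e-20


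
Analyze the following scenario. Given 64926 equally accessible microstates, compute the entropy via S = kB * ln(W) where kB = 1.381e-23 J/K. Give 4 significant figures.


Step 1: ln(W) = ln(64926) = 11.08
Step 2: S = kB * ln(W) = 1.381e-23 * 11.08
Step 3: S = 1.53e-22 J/K

1.53e-22


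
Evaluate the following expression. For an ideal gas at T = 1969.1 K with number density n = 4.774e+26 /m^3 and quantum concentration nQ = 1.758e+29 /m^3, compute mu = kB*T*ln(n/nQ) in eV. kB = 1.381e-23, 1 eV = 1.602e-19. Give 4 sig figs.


Step 1: n/nQ = 4.774e+26/1.758e+29 = 0.002716
Step 2: ln(n/nQ) = -5.909
Step 3: mu = kB*T*ln(n/nQ) = 2.719e-20*-5.909 = -1.607e-19 J
Step 4: Convert to eV: -1.607e-19/1.602e-19 = -1.003 eV

-1.003


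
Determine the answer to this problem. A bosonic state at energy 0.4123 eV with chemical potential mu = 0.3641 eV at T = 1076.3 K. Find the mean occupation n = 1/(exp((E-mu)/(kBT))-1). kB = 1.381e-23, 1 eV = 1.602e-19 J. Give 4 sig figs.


Step 1: (E - mu) = 0.0482 eV
Step 2: x = (E-mu)*eV/(kB*T) = 0.0482*1.602e-19/(1.381e-23*1076.3) = 0.5195
Step 3: exp(x) = 1.681
Step 4: n = 1/(exp(x)-1) = 1.468

1.468


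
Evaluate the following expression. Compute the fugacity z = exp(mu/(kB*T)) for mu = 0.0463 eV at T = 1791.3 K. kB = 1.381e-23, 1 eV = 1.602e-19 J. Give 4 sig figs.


Step 1: Convert mu to Joules: 0.0463*1.602e-19 = 7.417e-21 J
Step 2: kB*T = 1.381e-23*1791.3 = 2.474e-20 J
Step 3: mu/(kB*T) = 0.2998
Step 4: z = exp(0.2998) = 1.35

1.35


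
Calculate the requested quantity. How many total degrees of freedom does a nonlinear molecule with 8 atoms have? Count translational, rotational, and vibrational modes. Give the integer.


Step 1: Translational DOF = 3
Step 2: Rotational DOF (nonlinear) = 3
Step 3: Vibrational DOF = 3*8 - 6 = 18
Step 4: Total = 3 + 3 + 18 = 24

24


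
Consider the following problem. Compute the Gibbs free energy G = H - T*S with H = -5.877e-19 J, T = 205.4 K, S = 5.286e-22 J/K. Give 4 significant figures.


Step 1: T*S = 205.4 * 5.286e-22 = 1.086e-19 J
Step 2: G = H - T*S = -5.877e-19 - 1.086e-19
Step 3: G = -6.963e-19 J

-6.963e-19


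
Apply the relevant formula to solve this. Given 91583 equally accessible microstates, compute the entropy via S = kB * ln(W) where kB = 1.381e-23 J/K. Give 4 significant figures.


Step 1: ln(W) = ln(91583) = 11.43
Step 2: S = kB * ln(W) = 1.381e-23 * 11.43
Step 3: S = 1.578e-22 J/K

1.578e-22


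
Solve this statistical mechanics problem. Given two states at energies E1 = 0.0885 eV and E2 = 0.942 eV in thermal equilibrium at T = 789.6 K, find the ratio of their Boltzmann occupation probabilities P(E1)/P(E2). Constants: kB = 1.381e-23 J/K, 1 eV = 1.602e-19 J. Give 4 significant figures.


Step 1: Compute energy difference dE = E1 - E2 = 0.0885 - 0.942 = -0.8535 eV
Step 2: Convert to Joules: dE_J = -0.8535 * 1.602e-19 = -1.367e-19 J
Step 3: Compute exponent = -dE_J / (kB * T) = -(-1.367e-19) / (1.381e-23 * 789.6) = 12.54
Step 4: P(E1)/P(E2) = exp(12.54) = 2.79e+05

2.79e+05


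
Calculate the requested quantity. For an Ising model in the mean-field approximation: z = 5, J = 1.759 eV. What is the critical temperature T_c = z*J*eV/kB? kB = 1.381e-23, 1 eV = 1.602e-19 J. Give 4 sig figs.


Step 1: z*J = 5*1.759 = 8.795 eV
Step 2: Convert to Joules: 8.795*1.602e-19 = 1.409e-18 J
Step 3: T_c = 1.409e-18 / 1.381e-23 = 1.02e+05 K

1.02e+05


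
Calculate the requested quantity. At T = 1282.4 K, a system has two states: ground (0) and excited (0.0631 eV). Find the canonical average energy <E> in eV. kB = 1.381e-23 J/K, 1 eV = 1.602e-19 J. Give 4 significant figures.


Step 1: beta*E = 0.0631*1.602e-19/(1.381e-23*1282.4) = 0.5708
Step 2: exp(-beta*E) = 0.5651
Step 3: <E> = 0.0631*0.5651/(1+0.5651) = 0.02278 eV

0.02278


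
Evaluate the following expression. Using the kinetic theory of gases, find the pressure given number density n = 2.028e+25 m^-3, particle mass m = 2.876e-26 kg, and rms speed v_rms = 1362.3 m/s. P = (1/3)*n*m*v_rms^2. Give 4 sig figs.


Step 1: v_rms^2 = 1362.3^2 = 1.856e+06
Step 2: n*m = 2.028e+25*2.876e-26 = 0.5833
Step 3: P = (1/3)*0.5833*1.856e+06 = 3.608e+05 Pa

3.608e+05


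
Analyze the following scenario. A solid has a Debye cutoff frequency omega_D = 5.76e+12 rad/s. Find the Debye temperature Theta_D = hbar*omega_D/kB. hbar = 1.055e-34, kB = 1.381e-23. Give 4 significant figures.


Step 1: hbar*omega_D = 1.055e-34 * 5.76e+12 = 6.077e-22 J
Step 2: Theta_D = 6.077e-22 / 1.381e-23
Step 3: Theta_D = 44 K

44


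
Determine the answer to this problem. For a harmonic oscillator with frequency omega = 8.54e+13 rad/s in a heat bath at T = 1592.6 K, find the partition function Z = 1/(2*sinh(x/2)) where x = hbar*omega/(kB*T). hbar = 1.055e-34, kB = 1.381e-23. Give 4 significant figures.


Step 1: Compute x = hbar*omega/(kB*T) = 1.055e-34*8.54e+13/(1.381e-23*1592.6) = 0.4096
Step 2: x/2 = 0.2048
Step 3: sinh(x/2) = 0.2063
Step 4: Z = 1/(2*0.2063) = 2.424

2.424


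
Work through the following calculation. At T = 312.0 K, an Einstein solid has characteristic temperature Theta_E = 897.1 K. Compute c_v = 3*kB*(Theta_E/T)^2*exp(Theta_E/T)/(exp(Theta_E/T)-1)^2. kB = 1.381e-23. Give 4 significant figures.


Step 1: x = Theta_E/T = 897.1/312.0 = 2.875
Step 2: x^2 = 8.267
Step 3: exp(x) = 17.73
Step 4: c_v = 3*1.381e-23*8.267*17.73/(17.73-1)^2 = 2.17e-23

2.17e-23


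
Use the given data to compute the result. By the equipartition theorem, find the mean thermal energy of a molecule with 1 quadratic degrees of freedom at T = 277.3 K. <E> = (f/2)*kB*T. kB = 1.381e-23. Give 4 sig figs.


Step 1: f/2 = 1/2 = 0.5
Step 2: kB*T = 1.381e-23 * 277.3 = 3.83e-21
Step 3: <E> = 0.5 * 3.83e-21 = 1.915e-21 J

1.915e-21


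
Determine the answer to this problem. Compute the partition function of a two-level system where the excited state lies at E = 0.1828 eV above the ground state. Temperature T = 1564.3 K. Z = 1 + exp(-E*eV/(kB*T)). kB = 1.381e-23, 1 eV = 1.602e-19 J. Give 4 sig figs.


Step 1: Compute beta*E = E*eV/(kB*T) = 0.1828*1.602e-19/(1.381e-23*1564.3) = 1.356
Step 2: exp(-beta*E) = exp(-1.356) = 0.2578
Step 3: Z = 1 + 0.2578 = 1.258

1.258


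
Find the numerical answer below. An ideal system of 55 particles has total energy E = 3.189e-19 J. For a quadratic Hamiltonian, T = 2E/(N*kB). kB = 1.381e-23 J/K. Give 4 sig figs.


Step 1: Numerator = 2*E = 2*3.189e-19 = 6.378e-19 J
Step 2: Denominator = N*kB = 55*1.381e-23 = 7.595e-22
Step 3: T = 6.378e-19 / 7.595e-22 = 839.7 K

839.7


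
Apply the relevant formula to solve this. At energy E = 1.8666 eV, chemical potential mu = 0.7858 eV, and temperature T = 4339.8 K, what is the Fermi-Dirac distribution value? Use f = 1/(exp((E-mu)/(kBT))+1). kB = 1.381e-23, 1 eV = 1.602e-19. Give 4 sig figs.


Step 1: (E - mu) = 1.8666 - 0.7858 = 1.081 eV
Step 2: Convert: (E-mu)*eV = 1.731e-19 J
Step 3: x = (E-mu)*eV/(kB*T) = 2.889
Step 4: f = 1/(exp(2.889)+1) = 0.0527

0.0527


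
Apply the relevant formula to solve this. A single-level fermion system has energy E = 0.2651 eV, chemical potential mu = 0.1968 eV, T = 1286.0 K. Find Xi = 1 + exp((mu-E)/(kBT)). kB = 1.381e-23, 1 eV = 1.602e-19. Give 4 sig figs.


Step 1: (mu - E) = 0.1968 - 0.2651 = -0.0683 eV
Step 2: x = (mu-E)*eV/(kB*T) = -0.0683*1.602e-19/(1.381e-23*1286.0) = -0.6161
Step 3: exp(x) = 0.54
Step 4: Xi = 1 + 0.54 = 1.54

1.54


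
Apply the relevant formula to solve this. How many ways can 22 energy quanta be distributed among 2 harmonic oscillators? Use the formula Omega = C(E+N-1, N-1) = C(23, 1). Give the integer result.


Step 1: Use binomial coefficient C(23, 1)
Step 2: Numerator = 23! / 22!
Step 3: Denominator = 1!
Step 4: Omega = 23

23


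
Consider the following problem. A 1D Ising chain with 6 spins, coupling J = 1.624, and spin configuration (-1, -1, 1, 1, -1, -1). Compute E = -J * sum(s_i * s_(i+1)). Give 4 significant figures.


Step 1: Nearest-neighbor products: 1, -1, 1, -1, 1
Step 2: Sum of products = 1
Step 3: E = -1.624 * 1 = -1.624

-1.624


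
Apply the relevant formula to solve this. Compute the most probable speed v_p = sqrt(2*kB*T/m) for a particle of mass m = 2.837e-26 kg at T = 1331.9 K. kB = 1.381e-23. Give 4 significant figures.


Step 1: Numerator = 2*kB*T = 2*1.381e-23*1331.9 = 3.679e-20
Step 2: Ratio = 3.679e-20 / 2.837e-26 = 1.297e+06
Step 3: v_p = sqrt(1.297e+06) = 1139 m/s

1139


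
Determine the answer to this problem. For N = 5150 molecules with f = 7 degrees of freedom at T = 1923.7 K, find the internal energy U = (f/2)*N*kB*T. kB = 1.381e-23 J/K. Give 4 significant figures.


Step 1: f/2 = 7/2 = 3.5
Step 2: N*kB*T = 5150*1.381e-23*1923.7 = 1.368e-16
Step 3: U = 3.5 * 1.368e-16 = 4.789e-16 J

4.789e-16


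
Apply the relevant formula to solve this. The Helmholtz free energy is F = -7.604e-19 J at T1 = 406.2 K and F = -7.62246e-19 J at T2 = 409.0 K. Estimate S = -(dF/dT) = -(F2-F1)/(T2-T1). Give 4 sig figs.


Step 1: dF = F2 - F1 = -7.62246e-19 - (-7.604e-19) = -1.846e-21 J
Step 2: dT = T2 - T1 = 409.0 - 406.2 = 2.8 K
Step 3: S = -dF/dT = -(-1.846e-21)/2.8 = 6.593e-22 J/K

6.593e-22


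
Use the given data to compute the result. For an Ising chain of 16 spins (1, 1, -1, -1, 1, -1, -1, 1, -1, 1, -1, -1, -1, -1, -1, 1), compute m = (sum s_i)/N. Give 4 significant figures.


Step 1: Count up spins (+1): 6, down spins (-1): 10
Step 2: Total magnetization M = 6 - 10 = -4
Step 3: m = M/N = -4/16 = -0.25

-0.25


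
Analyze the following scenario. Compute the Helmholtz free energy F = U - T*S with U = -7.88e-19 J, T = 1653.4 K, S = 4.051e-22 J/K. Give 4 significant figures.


Step 1: T*S = 1653.4 * 4.051e-22 = 6.698e-19 J
Step 2: F = U - T*S = -7.88e-19 - 6.698e-19
Step 3: F = -1.458e-18 J

-1.458e-18


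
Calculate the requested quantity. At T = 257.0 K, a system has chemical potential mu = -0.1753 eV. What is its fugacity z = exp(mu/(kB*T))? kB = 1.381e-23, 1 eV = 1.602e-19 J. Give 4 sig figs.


Step 1: Convert mu to Joules: -0.1753*1.602e-19 = -2.808e-20 J
Step 2: kB*T = 1.381e-23*257.0 = 3.549e-21 J
Step 3: mu/(kB*T) = -7.913
Step 4: z = exp(-7.913) = 0.0003661

0.0003661


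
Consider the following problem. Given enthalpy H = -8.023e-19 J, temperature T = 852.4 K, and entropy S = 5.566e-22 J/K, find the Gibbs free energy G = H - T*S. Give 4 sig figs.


Step 1: T*S = 852.4 * 5.566e-22 = 4.744e-19 J
Step 2: G = H - T*S = -8.023e-19 - 4.744e-19
Step 3: G = -1.277e-18 J

-1.277e-18


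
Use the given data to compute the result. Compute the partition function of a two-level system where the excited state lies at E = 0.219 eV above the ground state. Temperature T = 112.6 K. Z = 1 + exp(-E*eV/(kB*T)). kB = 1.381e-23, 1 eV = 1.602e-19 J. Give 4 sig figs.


Step 1: Compute beta*E = E*eV/(kB*T) = 0.219*1.602e-19/(1.381e-23*112.6) = 22.56
Step 2: exp(-beta*E) = exp(-22.56) = 1.59e-10
Step 3: Z = 1 + 1.59e-10 = 1

1


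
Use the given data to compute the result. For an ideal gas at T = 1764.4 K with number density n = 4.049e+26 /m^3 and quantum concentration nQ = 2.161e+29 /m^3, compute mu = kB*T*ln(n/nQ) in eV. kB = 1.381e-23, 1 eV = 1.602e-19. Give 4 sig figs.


Step 1: n/nQ = 4.049e+26/2.161e+29 = 0.001874
Step 2: ln(n/nQ) = -6.28
Step 3: mu = kB*T*ln(n/nQ) = 2.437e-20*-6.28 = -1.53e-19 J
Step 4: Convert to eV: -1.53e-19/1.602e-19 = -0.9552 eV

-0.9552


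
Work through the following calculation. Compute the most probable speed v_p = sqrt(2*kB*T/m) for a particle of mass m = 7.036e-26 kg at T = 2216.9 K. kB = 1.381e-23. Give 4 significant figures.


Step 1: Numerator = 2*kB*T = 2*1.381e-23*2216.9 = 6.123e-20
Step 2: Ratio = 6.123e-20 / 7.036e-26 = 8.702e+05
Step 3: v_p = sqrt(8.702e+05) = 932.9 m/s

932.9


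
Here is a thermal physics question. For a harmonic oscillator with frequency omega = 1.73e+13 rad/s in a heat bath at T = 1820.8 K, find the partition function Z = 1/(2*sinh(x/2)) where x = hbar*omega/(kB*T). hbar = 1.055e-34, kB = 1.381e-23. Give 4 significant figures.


Step 1: Compute x = hbar*omega/(kB*T) = 1.055e-34*1.73e+13/(1.381e-23*1820.8) = 0.07258
Step 2: x/2 = 0.03629
Step 3: sinh(x/2) = 0.0363
Step 4: Z = 1/(2*0.0363) = 13.77

13.77


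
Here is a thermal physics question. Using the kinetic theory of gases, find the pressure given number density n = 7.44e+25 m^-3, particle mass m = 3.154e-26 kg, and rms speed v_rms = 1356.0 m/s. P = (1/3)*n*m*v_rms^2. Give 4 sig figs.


Step 1: v_rms^2 = 1356.0^2 = 1.839e+06
Step 2: n*m = 7.44e+25*3.154e-26 = 2.347
Step 3: P = (1/3)*2.347*1.839e+06 = 1.438e+06 Pa

1.438e+06


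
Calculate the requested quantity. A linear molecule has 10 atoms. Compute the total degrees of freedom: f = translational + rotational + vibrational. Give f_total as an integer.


Step 1: Translational DOF = 3
Step 2: Rotational DOF (linear) = 2
Step 3: Vibrational DOF = 3*10 - 5 = 25
Step 4: Total = 3 + 2 + 25 = 30

30


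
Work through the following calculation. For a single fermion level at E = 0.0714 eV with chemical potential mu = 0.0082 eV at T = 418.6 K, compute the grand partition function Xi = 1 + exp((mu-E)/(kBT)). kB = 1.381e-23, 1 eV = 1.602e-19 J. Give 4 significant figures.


Step 1: (mu - E) = 0.0082 - 0.0714 = -0.0632 eV
Step 2: x = (mu-E)*eV/(kB*T) = -0.0632*1.602e-19/(1.381e-23*418.6) = -1.751
Step 3: exp(x) = 0.1735
Step 4: Xi = 1 + 0.1735 = 1.174

1.174


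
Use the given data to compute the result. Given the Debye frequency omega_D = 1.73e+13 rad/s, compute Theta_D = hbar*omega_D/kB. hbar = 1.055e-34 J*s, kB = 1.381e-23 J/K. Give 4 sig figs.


Step 1: hbar*omega_D = 1.055e-34 * 1.73e+13 = 1.825e-21 J
Step 2: Theta_D = 1.825e-21 / 1.381e-23
Step 3: Theta_D = 132.2 K

132.2


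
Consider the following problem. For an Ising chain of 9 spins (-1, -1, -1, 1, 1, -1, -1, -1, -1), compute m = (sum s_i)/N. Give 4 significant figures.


Step 1: Count up spins (+1): 2, down spins (-1): 7
Step 2: Total magnetization M = 2 - 7 = -5
Step 3: m = M/N = -5/9 = -0.5556

-0.5556


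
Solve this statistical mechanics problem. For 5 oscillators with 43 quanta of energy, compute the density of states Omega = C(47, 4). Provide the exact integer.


Step 1: Use binomial coefficient C(47, 4)
Step 2: Numerator = 47! / 43!
Step 3: Denominator = 4!
Step 4: Omega = 178365

178365


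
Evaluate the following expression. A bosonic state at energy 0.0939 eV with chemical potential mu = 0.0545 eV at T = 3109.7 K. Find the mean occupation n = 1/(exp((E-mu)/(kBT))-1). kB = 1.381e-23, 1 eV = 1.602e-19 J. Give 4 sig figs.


Step 1: (E - mu) = 0.0394 eV
Step 2: x = (E-mu)*eV/(kB*T) = 0.0394*1.602e-19/(1.381e-23*3109.7) = 0.147
Step 3: exp(x) = 1.158
Step 4: n = 1/(exp(x)-1) = 6.316

6.316


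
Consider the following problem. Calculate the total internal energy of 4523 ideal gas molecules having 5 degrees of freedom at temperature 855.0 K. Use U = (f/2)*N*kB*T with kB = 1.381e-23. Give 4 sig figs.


Step 1: f/2 = 5/2 = 2.5
Step 2: N*kB*T = 4523*1.381e-23*855.0 = 5.341e-17
Step 3: U = 2.5 * 5.341e-17 = 1.335e-16 J

1.335e-16


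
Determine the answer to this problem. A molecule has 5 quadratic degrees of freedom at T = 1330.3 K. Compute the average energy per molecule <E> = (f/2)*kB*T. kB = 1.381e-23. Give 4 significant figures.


Step 1: f/2 = 5/2 = 2.5
Step 2: kB*T = 1.381e-23 * 1330.3 = 1.837e-20
Step 3: <E> = 2.5 * 1.837e-20 = 4.593e-20 J

4.593e-20


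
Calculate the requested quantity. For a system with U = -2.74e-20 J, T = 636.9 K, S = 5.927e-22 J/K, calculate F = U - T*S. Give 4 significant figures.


Step 1: T*S = 636.9 * 5.927e-22 = 3.775e-19 J
Step 2: F = U - T*S = -2.74e-20 - 3.775e-19
Step 3: F = -4.049e-19 J

-4.049e-19


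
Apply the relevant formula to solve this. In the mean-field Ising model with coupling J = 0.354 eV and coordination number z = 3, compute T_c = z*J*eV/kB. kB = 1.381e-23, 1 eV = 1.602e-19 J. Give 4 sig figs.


Step 1: z*J = 3*0.354 = 1.062 eV
Step 2: Convert to Joules: 1.062*1.602e-19 = 1.701e-19 J
Step 3: T_c = 1.701e-19 / 1.381e-23 = 1.232e+04 K

1.232e+04


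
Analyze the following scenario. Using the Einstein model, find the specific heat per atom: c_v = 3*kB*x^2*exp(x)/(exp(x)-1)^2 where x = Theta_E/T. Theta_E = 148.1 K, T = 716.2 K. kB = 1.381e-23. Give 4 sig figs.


Step 1: x = Theta_E/T = 148.1/716.2 = 0.2068
Step 2: x^2 = 0.04276
Step 3: exp(x) = 1.23
Step 4: c_v = 3*1.381e-23*0.04276*1.23/(1.23-1)^2 = 4.128e-23

4.128e-23


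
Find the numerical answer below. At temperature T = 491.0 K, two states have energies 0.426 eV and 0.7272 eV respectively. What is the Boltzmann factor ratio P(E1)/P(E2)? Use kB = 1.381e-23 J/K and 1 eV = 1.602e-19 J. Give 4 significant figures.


Step 1: Compute energy difference dE = E1 - E2 = 0.426 - 0.7272 = -0.3012 eV
Step 2: Convert to Joules: dE_J = -0.3012 * 1.602e-19 = -4.825e-20 J
Step 3: Compute exponent = -dE_J / (kB * T) = -(-4.825e-20) / (1.381e-23 * 491.0) = 7.116
Step 4: P(E1)/P(E2) = exp(7.116) = 1232

1232


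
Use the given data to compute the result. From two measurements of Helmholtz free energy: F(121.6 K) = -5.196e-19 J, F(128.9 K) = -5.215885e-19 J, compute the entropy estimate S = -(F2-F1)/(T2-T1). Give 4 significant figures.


Step 1: dF = F2 - F1 = -5.215885e-19 - (-5.196e-19) = -1.9885e-21 J
Step 2: dT = T2 - T1 = 128.9 - 121.6 = 7.3 K
Step 3: S = -dF/dT = -(-1.9885e-21)/7.3 = 2.724e-22 J/K

2.724e-22
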